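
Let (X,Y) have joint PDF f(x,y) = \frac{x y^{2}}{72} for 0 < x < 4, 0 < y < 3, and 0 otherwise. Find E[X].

f_X(x) = ∫_0^3 \frac{x y^{2}}{72} dy = \frac{x}{8}
E[X] = ∫_0^4 x × (\frac{x}{8}) dx = \frac{8}{3}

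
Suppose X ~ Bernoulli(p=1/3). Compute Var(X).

For X ~ Bernoulli(p=1/3):
Var(X) = \frac{2}{9}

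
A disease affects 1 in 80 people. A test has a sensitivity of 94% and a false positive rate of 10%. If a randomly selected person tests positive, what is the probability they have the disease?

Let D = the rare event, + = positive/flagged.
P(D) = 1/80
P(+|D) = 94/100 = 47/50
P(+|D') = 10/100 = 1/10
P(+) = P(+|D)P(D) + P(+|D')P(D')
     = \frac{47}{50} × \frac{1}{80} + \frac{1}{10} × \frac{79}{80}
     = \frac{221}{2000}
P(D|+) = P(+|D)P(D)/P(+) = \frac{47}{442}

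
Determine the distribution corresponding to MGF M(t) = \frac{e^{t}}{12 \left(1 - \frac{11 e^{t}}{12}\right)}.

The MGF M(t) = \frac{e^{t}}{12 \left(1 - \frac{11 e^{t}}{12}\right)} is the standard form for the Geometric distribution.
Comparing with the known MGF formula identifies: Geometric(p=1/12), X = trial number of first success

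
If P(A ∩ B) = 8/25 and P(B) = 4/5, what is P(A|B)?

P(A|B) = P(A ∩ B) / P(B)
= (8/25) / (4/5)
= 2/5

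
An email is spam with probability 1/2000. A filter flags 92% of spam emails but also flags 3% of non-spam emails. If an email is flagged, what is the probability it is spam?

Let D = the rare event, + = positive/flagged.
P(D) = 1/2000
P(+|D) = 92/100 = 23/25
P(+|D') = 3/100
P(+) = P(+|D)P(D) + P(+|D')P(D')
     = \frac{23}{25} × \frac{1}{2000} + \frac{3}{100} × \frac{1999}{2000}
     = \frac{6089}{200000}
P(D|+) = P(+|D)P(D)/P(+) = \frac{92}{6089}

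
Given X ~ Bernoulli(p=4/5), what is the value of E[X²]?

Using the identity E[X²] = Var(X) + (E[X])²:
E[X] = \frac{4}{5}
Var(X) = \frac{4}{25}
E[X²] = \frac{4}{25} + (\frac{4}{5})²
= \frac{4}{5}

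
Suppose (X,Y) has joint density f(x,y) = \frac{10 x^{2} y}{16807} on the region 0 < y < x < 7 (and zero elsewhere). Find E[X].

f_X(x) = ∫_0^x \frac{10 x^{2} y}{16807} dy = \frac{5 x^{4}}{16807}
E[X] = ∫_0^7 x × (\frac{5 x^{4}}{16807}) dx = \frac{35}{6}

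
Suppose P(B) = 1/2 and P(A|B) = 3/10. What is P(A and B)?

By definition, P(A|B) = P(A ∩ B) / P(B)
So P(A ∩ B) = P(A|B) × P(B)
= 3/10 × 1/2
= 3/20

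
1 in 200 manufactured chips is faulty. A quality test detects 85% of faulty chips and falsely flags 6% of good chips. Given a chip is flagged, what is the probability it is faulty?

Let D = the rare event, + = positive/flagged.
P(D) = 1/200
P(+|D) = 85/100 = 17/20
P(+|D') = 6/100 = 3/50
P(+) = P(+|D)P(D) + P(+|D')P(D')
     = \frac{17}{20} × \frac{1}{200} + \frac{3}{50} × \frac{199}{200}
     = \frac{1279}{20000}
P(D|+) = P(+|D)P(D)/P(+) = \frac{85}{1279}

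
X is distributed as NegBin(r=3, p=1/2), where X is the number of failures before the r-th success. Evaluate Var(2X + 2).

For X ~ NegBin(r=3, p=1/2), where X is the number of failures before the r-th success:
Var(X) = 6
Var(2X + 2) = (2)² × Var(X) = 4 × 6 = 24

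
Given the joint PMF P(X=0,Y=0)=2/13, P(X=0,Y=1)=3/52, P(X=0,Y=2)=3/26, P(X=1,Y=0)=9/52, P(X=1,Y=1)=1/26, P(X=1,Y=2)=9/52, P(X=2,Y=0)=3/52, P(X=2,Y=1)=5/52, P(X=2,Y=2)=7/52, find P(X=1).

P(X=1) = P(X=1,Y=0) + P(X=1,Y=1) + P(X=1,Y=2)
= 9/52 + 1/26 + 9/52
= 5/13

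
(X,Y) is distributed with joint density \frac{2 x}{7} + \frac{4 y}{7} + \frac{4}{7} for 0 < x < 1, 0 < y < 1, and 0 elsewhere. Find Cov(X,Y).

E[XY] = ∫∫ xy × f(x,y) dx dy = \frac{2}{7}
E[X] = \frac{11}{21}
E[Y] = \frac{23}{42}
Cov(X,Y) = E[XY] - E[X]E[Y] = - \frac{1}{882}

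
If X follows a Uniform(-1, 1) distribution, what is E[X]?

For X ~ Uniform(-1, 1), the expected value is:
E[X] = 0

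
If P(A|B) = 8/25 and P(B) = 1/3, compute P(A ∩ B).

By definition, P(A|B) = P(A ∩ B) / P(B)
So P(A ∩ B) = P(A|B) × P(B)
= 8/25 × 1/3
= 8/75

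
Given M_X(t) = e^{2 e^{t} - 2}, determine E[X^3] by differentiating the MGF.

To find E[X^3], compute M^(3)(0):
M^(1)(t) = 2 e^{t} e^{2 e^{t} - 2}
M^(2)(t) = 4 e^{2 t} e^{2 e^{t} - 2} + 2 e^{t} e^{2 e^{t} - 2}
M^(3)(t) = 8 e^{3 t} e^{2 e^{t} - 2} + 12 e^{2 t} e^{2 e^{t} - 2} + 2 e^{t} e^{2 e^{t} - 2}
M^(3)(0) = 22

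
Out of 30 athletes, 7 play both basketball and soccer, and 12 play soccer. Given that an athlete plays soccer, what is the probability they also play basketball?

P(A ∩ B) = 7/30
P(B) = 12/30 = 2/5
P(A|B) = P(A ∩ B) / P(B) = (7/30) / (2/5) = 7/12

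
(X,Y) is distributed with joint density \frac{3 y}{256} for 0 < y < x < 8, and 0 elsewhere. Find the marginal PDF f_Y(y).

f_Y(y) = ∫_y^8 \frac{3 y}{256} dx = \frac{3 y \left(8 - y\right)}{256}
for 0 < y < 8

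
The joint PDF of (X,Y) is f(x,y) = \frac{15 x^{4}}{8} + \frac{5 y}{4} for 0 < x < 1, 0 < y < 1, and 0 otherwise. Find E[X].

E[X] = ∫_0^1 ∫_0^1 x × f(x,y) dy dx
= ∫_0^1 ∫_0^1 x × (\frac{15 x^{4}}{8} + \frac{5 y}{4}) dy dx
= \frac{5}{8}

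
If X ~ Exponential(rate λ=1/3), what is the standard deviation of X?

For X ~ Exponential(rate λ=1/3):
Var(X) = 9
SD(X) = √(Var(X)) = √(9) = 3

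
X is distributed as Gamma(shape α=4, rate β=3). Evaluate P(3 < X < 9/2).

P(3 < X < 9/2) = ∫_{3}^{9/2} f(x) dx
where f(x) = \frac{27 x^{3} e^{- 3 x}}{2}
= - \frac{8251}{16 e^{\frac{27}{2}}} + \frac{172}{e^{9}}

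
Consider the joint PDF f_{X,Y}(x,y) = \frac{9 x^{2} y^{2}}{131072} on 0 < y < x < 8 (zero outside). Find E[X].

f_X(x) = ∫_0^x \frac{9 x^{2} y^{2}}{131072} dy = \frac{3 x^{5}}{131072}
E[X] = ∫_0^8 x × (\frac{3 x^{5}}{131072}) dx = \frac{48}{7}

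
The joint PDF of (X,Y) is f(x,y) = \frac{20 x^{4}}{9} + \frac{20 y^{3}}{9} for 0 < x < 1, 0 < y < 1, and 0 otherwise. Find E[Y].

E[Y] = ∫_0^1 ∫_0^1 y × f(x,y) dx dy
= \frac{2}{3}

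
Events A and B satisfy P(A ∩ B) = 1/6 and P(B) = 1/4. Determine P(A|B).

P(A|B) = P(A ∩ B) / P(B)
= (1/6) / (1/4)
= 2/3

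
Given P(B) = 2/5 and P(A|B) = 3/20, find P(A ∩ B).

By definition, P(A|B) = P(A ∩ B) / P(B)
So P(A ∩ B) = P(A|B) × P(B)
= 3/20 × 2/5
= 3/50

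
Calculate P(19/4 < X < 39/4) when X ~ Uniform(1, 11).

P(19/4 < X < 39/4) = ∫_{19/4}^{39/4} f(x) dx
where f(x) = \frac{1}{10}
= \frac{1}{2}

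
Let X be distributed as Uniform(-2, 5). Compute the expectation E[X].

For X ~ Uniform(-2, 5), the expected value is:
E[X] = \frac{3}{2}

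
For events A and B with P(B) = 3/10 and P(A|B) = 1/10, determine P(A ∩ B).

By definition, P(A|B) = P(A ∩ B) / P(B)
So P(A ∩ B) = P(A|B) × P(B)
= 1/10 × 3/10
= 3/100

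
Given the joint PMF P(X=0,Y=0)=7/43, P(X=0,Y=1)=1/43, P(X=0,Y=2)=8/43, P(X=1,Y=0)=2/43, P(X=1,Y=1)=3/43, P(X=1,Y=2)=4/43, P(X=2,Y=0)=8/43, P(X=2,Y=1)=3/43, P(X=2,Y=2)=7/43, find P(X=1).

P(X=1) = P(X=1,Y=0) + P(X=1,Y=1) + P(X=1,Y=2)
= 2/43 + 3/43 + 4/43
= 9/43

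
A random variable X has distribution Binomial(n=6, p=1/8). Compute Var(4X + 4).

For X ~ Binomial(n=6, p=1/8):
Var(X) = \frac{21}{32}
Var(4X + 4) = (4)² × Var(X) = 16 × \frac{21}{32} = \frac{21}{2}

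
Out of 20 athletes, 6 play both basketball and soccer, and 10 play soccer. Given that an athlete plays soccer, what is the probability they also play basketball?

P(A ∩ B) = 6/20 = 3/10
P(B) = 10/20 = 1/2
P(A|B) = P(A ∩ B) / P(B) = (3/10) / (1/2) = 3/5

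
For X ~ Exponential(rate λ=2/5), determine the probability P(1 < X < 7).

P(1 < X < 7) = ∫_{1}^{7} f(x) dx
where f(x) = \frac{2 e^{- \frac{2 x}{5}}}{5}
= - \frac{1 - e^{\frac{12}{5}}}{e^{\frac{14}{5}}}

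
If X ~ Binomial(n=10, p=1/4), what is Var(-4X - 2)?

For X ~ Binomial(n=10, p=1/4):
Var(X) = \frac{15}{8}
Var(-4X - 2) = (-4)² × Var(X) = 16 × \frac{15}{8} = 30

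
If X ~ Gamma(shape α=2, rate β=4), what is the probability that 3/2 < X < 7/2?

P(3/2 < X < 7/2) = ∫_{3/2}^{7/2} f(x) dx
where f(x) = 16 x e^{- 4 x}
= \frac{-15 + 7 e^{8}}{e^{14}}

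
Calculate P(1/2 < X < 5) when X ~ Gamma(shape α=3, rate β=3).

P(1/2 < X < 5) = ∫_{1/2}^{5} f(x) dx
where f(x) = \frac{27 x^{2} e^{- 3 x}}{2}
= - \frac{257}{2 e^{15}} + \frac{29}{8 e^{\frac{3}{2}}}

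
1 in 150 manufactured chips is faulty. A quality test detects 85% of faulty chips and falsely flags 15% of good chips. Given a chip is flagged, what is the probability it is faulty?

Let D = the rare event, + = positive/flagged.
P(D) = 1/150
P(+|D) = 85/100 = 17/20
P(+|D') = 15/100 = 3/20
P(+) = P(+|D)P(D) + P(+|D')P(D')
     = \frac{17}{20} × \frac{1}{150} + \frac{3}{20} × \frac{149}{150}
     = \frac{58}{375}
P(D|+) = P(+|D)P(D)/P(+) = \frac{17}{464}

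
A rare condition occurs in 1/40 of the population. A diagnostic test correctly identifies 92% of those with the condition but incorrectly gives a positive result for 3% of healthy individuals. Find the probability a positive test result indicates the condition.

Let D = the rare event, + = positive/flagged.
P(D) = 1/40
P(+|D) = 92/100 = 23/25
P(+|D') = 3/100
P(+) = P(+|D)P(D) + P(+|D')P(D')
     = \frac{23}{25} × \frac{1}{40} + \frac{3}{100} × \frac{39}{40}
     = \frac{209}{4000}
P(D|+) = P(+|D)P(D)/P(+) = \frac{92}{209}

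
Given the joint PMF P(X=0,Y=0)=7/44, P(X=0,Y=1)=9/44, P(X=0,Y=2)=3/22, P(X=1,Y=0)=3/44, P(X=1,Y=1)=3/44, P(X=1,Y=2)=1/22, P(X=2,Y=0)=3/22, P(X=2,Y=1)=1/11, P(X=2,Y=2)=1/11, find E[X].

First find marginal of X:
P(X=0) = 1/2
P(X=1) = 2/11
P(X=2) = 7/22
E[X] = 0 × 1/2 + 1 × 2/11 + 2 × 7/22 = 9/11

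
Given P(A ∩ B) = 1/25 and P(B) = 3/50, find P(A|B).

P(A|B) = P(A ∩ B) / P(B)
= (1/25) / (3/50)
= 2/3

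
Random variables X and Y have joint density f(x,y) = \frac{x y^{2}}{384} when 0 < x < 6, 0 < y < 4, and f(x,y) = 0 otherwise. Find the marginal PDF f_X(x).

f_X(x) = ∫_0^4 f(x,y) dy
= ∫_0^4 \frac{x y^{2}}{384} dy
= \frac{x}{18} for 0 < x < 6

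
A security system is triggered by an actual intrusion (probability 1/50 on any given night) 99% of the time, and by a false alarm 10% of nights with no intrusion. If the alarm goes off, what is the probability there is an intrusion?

Let D = the rare event, + = positive/flagged.
P(D) = 1/50
P(+|D) = 99/100
P(+|D') = 10/100 = 1/10
P(+) = P(+|D)P(D) + P(+|D')P(D')
     = \frac{99}{100} × \frac{1}{50} + \frac{1}{10} × \frac{49}{50}
     = \frac{589}{5000}
P(D|+) = P(+|D)P(D)/P(+) = \frac{99}{589}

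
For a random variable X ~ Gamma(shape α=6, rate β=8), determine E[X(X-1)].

E[X(X-1)] = E[X² - X] = E[X²] - E[X]
E[X] = \frac{3}{4}
E[X²] = Var(X) + (E[X])² = \frac{3}{32} + (\frac{3}{4})² = \frac{21}{32}
E[X(X-1)] = \frac{21}{32} - \frac{3}{4} = - \frac{3}{32}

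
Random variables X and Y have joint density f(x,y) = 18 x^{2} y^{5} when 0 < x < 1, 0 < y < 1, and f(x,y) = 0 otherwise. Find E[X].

E[X] = ∫_0^1 ∫_0^1 x × f(x,y) dy dx
= ∫_0^1 ∫_0^1 x × (18 x^{2} y^{5}) dy dx
= \frac{3}{4}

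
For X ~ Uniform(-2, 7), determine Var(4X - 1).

For X ~ Uniform(-2, 7):
Var(X) = \frac{27}{4}
Var(4X - 1) = (4)² × Var(X) = 16 × \frac{27}{4} = 108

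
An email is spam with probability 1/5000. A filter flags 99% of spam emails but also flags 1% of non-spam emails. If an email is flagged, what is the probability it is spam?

Let D = the rare event, + = positive/flagged.
P(D) = 1/5000
P(+|D) = 99/100
P(+|D') = 1/100
P(+) = P(+|D)P(D) + P(+|D')P(D')
     = \frac{99}{100} × \frac{1}{5000} + \frac{1}{100} × \frac{4999}{5000}
     = \frac{2549}{250000}
P(D|+) = P(+|D)P(D)/P(+) = \frac{99}{5098}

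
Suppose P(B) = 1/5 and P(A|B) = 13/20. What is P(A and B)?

By definition, P(A|B) = P(A ∩ B) / P(B)
So P(A ∩ B) = P(A|B) × P(B)
= 13/20 × 1/5
= 13/100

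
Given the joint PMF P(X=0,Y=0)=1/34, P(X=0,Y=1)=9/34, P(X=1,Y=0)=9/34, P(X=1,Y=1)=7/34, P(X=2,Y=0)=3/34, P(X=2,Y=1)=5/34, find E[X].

First find marginal of X:
P(X=0) = 5/17
P(X=1) = 8/17
P(X=2) = 4/17
E[X] = 0 × 5/17 + 1 × 8/17 + 2 × 4/17 = 16/17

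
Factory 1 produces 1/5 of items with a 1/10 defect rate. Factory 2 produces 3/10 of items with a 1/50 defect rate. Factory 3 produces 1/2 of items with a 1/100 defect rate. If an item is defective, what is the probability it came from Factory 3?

Using Bayes' theorem:
P(F1) = 1/5, P(D|F1) = 1/10
P(F2) = 3/10, P(D|F2) = 1/50
P(F3) = 1/2, P(D|F3) = 1/100
P(D) = P(D|F1)P(F1) + P(D|F2)P(F2) + P(D|F3)P(F3)
     = \frac{31}{1000}
P(F3|D) = P(D|F3)P(F3) / P(D)
= \frac{5}{31}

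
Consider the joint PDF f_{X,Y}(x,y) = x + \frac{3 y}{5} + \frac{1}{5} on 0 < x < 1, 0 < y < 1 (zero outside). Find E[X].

E[X] = ∫_0^1 ∫_0^1 x × f(x,y) dy dx
= ∫_0^1 ∫_0^1 x × (x + \frac{3 y}{5} + \frac{1}{5}) dy dx
= \frac{7}{12}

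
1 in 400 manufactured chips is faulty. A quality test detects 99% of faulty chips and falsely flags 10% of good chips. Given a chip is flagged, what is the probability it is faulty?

Let D = the rare event, + = positive/flagged.
P(D) = 1/400
P(+|D) = 99/100
P(+|D') = 10/100 = 1/10
P(+) = P(+|D)P(D) + P(+|D')P(D')
     = \frac{99}{100} × \frac{1}{400} + \frac{1}{10} × \frac{399}{400}
     = \frac{4089}{40000}
P(D|+) = P(+|D)P(D)/P(+) = \frac{33}{1363}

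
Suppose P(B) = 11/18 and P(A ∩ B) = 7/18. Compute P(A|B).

P(A|B) = P(A ∩ B) / P(B)
= (7/18) / (11/18)
= 7/11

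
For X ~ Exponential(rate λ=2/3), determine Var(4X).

For X ~ Exponential(rate λ=2/3):
Var(X) = \frac{9}{4}
Var(4X) = (4)² × Var(X) = 16 × \frac{9}{4} = 36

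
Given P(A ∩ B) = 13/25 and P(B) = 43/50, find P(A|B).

P(A|B) = P(A ∩ B) / P(B)
= (13/25) / (43/50)
= 26/43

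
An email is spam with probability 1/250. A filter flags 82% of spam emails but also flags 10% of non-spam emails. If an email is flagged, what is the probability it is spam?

Let D = the rare event, + = positive/flagged.
P(D) = 1/250
P(+|D) = 82/100 = 41/50
P(+|D') = 10/100 = 1/10
P(+) = P(+|D)P(D) + P(+|D')P(D')
     = \frac{41}{50} × \frac{1}{250} + \frac{1}{10} × \frac{249}{250}
     = \frac{643}{6250}
P(D|+) = P(+|D)P(D)/P(+) = \frac{41}{1286}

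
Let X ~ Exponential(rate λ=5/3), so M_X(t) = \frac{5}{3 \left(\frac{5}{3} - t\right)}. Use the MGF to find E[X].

To find E[X], compute M^(1)(0):
M^(1)(t) = \frac{5}{3 \left(\frac{5}{3} - t\right)^{2}}
M^(1)(0) = \frac{3}{5}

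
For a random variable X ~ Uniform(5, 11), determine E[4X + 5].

For X ~ Uniform(5, 11):
E[X] = 8
E[4X + 5] = 4 × E[X] + 5 = 37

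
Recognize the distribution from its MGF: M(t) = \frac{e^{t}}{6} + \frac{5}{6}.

The MGF M(t) = \frac{e^{t}}{6} + \frac{5}{6} is the standard form for the Bernoulli distribution.
Comparing with the known MGF formula identifies: Bernoulli(p=1/6)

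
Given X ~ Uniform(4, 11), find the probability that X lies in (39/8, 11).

P(39/8 < X < 11) = ∫_{39/8}^{11} f(x) dx
where f(x) = \frac{1}{7}
= \frac{7}{8}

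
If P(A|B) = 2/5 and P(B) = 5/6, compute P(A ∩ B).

By definition, P(A|B) = P(A ∩ B) / P(B)
So P(A ∩ B) = P(A|B) × P(B)
= 2/5 × 5/6
= 1/3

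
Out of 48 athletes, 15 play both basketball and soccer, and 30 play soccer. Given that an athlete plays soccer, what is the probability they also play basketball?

P(A ∩ B) = 15/48 = 5/16
P(B) = 30/48 = 5/8
P(A|B) = P(A ∩ B) / P(B) = (5/16) / (5/8) = 1/2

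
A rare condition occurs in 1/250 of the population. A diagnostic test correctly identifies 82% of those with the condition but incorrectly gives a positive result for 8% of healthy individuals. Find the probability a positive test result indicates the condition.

Let D = the rare event, + = positive/flagged.
P(D) = 1/250
P(+|D) = 82/100 = 41/50
P(+|D') = 8/100 = 2/25
P(+) = P(+|D)P(D) + P(+|D')P(D')
     = \frac{41}{50} × \frac{1}{250} + \frac{2}{25} × \frac{249}{250}
     = \frac{1037}{12500}
P(D|+) = P(+|D)P(D)/P(+) = \frac{41}{1037}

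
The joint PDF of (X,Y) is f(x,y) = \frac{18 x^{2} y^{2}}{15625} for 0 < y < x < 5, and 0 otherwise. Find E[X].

f_X(x) = ∫_0^x \frac{18 x^{2} y^{2}}{15625} dy = \frac{6 x^{5}}{15625}
E[X] = ∫_0^5 x × (\frac{6 x^{5}}{15625}) dx = \frac{30}{7}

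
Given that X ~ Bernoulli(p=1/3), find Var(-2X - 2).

For X ~ Bernoulli(p=1/3):
Var(X) = \frac{2}{9}
Var(-2X - 2) = (-2)² × Var(X) = 4 × \frac{2}{9} = \frac{8}{9}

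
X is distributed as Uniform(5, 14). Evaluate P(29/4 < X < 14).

P(29/4 < X < 14) = ∫_{29/4}^{14} f(x) dx
where f(x) = \frac{1}{9}
= \frac{3}{4}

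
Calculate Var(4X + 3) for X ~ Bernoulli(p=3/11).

For X ~ Bernoulli(p=3/11):
Var(X) = \frac{24}{121}
Var(4X + 3) = (4)² × Var(X) = 16 × \frac{24}{121} = \frac{384}{121}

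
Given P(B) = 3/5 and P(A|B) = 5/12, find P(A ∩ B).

By definition, P(A|B) = P(A ∩ B) / P(B)
So P(A ∩ B) = P(A|B) × P(B)
= 5/12 × 3/5
= 1/4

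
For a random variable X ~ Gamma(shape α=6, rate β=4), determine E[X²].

Using the identity E[X²] = Var(X) + (E[X])²:
E[X] = \frac{3}{2}
Var(X) = \frac{3}{8}
E[X²] = \frac{3}{8} + (\frac{3}{2})²
= \frac{21}{8}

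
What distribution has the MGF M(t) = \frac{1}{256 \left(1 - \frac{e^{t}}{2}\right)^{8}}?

The MGF M(t) = \frac{1}{256 \left(1 - \frac{e^{t}}{2}\right)^{8}} is the standard form for the NegativeBinomial distribution.
Comparing with the known MGF formula identifies: NegBin(r=8, p=1/2), X = failures before r-th success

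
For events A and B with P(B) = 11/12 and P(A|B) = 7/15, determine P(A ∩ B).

By definition, P(A|B) = P(A ∩ B) / P(B)
So P(A ∩ B) = P(A|B) × P(B)
= 7/15 × 11/12
= 77/180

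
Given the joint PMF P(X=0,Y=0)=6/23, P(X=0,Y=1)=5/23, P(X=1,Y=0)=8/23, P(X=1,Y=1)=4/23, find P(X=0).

P(X=0) = P(X=0,Y=0) + P(X=0,Y=1)
= 6/23 + 5/23
= 11/23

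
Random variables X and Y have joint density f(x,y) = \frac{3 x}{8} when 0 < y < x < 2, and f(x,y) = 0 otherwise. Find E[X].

f_X(x) = ∫_0^x \frac{3 x}{8} dy = \frac{3 x^{2}}{8}
E[X] = ∫_0^2 x × (\frac{3 x^{2}}{8}) dx = \frac{3}{2}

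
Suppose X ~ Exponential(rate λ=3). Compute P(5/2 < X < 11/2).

P(5/2 < X < 11/2) = ∫_{5/2}^{11/2} f(x) dx
where f(x) = 3 e^{- 3 x}
= - \frac{1 - e^{9}}{e^{\frac{33}{2}}}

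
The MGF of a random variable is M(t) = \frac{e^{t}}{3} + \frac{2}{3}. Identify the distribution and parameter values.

The MGF M(t) = \frac{e^{t}}{3} + \frac{2}{3} is the standard form for the Bernoulli distribution.
Comparing with the known MGF formula identifies: Bernoulli(p=1/3)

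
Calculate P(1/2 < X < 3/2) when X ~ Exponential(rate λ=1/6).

P(1/2 < X < 3/2) = ∫_{1/2}^{3/2} f(x) dx
where f(x) = \frac{e^{- \frac{x}{6}}}{6}
= - \frac{1}{e^{\frac{1}{4}}} + e^{- \frac{1}{12}}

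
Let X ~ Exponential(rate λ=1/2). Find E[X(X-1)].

E[X(X-1)] = E[X² - X] = E[X²] - E[X]
E[X] = 2
E[X²] = Var(X) + (E[X])² = 4 + (2)² = 8
E[X(X-1)] = 8 - 2 = 6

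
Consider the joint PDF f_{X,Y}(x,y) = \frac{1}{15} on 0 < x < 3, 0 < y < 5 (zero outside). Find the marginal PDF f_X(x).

f_X(x) = ∫_0^5 f(x,y) dy
= ∫_0^5 \frac{1}{15} dy
= \frac{1}{3} for 0 < x < 3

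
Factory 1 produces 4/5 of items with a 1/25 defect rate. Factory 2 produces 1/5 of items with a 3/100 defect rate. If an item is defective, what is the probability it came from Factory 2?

Using Bayes' theorem:
P(F1) = 4/5, P(D|F1) = 1/25
P(F2) = 1/5, P(D|F2) = 3/100
P(D) = P(D|F1)P(F1) + P(D|F2)P(F2)
     = \frac{19}{500}
P(F2|D) = P(D|F2)P(F2) / P(D)
= \frac{3}{19}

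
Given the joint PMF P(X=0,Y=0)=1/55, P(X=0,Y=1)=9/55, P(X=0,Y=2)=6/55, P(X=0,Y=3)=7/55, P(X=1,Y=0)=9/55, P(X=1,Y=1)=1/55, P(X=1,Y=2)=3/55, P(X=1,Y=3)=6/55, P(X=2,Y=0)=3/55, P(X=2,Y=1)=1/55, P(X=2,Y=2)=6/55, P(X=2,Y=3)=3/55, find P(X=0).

P(X=0) = P(X=0,Y=0) + P(X=0,Y=1) + P(X=0,Y=2) + P(X=0,Y=3)
= 1/55 + 9/55 + 6/55 + 7/55
= 23/55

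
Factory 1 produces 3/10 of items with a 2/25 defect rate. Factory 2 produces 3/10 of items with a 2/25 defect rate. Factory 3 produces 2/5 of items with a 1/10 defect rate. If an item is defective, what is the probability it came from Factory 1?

Using Bayes' theorem:
P(F1) = 3/10, P(D|F1) = 2/25
P(F2) = 3/10, P(D|F2) = 2/25
P(F3) = 2/5, P(D|F3) = 1/10
P(D) = P(D|F1)P(F1) + P(D|F2)P(F2) + P(D|F3)P(F3)
     = \frac{11}{125}
P(F1|D) = P(D|F1)P(F1) / P(D)
= \frac{3}{11}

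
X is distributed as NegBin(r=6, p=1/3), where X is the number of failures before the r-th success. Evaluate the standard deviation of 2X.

For X ~ NegBin(r=6, p=1/3), where X is the number of failures before the r-th success:
Var(X) = 36
SD(X) = √(Var(X)) = √(36) = 6
SD(2X) = |2| × SD(X) = 2 × 6 = 12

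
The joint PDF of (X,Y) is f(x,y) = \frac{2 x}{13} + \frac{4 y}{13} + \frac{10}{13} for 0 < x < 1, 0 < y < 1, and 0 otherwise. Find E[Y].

E[Y] = ∫_0^1 ∫_0^1 y × f(x,y) dx dy
= \frac{41}{78}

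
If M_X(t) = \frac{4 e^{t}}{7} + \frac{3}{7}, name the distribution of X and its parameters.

The MGF M(t) = \frac{4 e^{t}}{7} + \frac{3}{7} is the standard form for the Bernoulli distribution.
Comparing with the known MGF formula identifies: Bernoulli(p=4/7)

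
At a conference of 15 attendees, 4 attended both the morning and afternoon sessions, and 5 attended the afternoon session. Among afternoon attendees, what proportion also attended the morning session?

P(A ∩ B) = 4/15
P(B) = 5/15 = 1/3
P(A|B) = P(A ∩ B) / P(B) = (4/15) / (1/3) = 4/5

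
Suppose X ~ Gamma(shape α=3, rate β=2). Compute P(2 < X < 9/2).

P(2 < X < 9/2) = ∫_{2}^{9/2} f(x) dx
where f(x) = 4 x^{2} e^{- 2 x}
= \frac{-101 + 26 e^{5}}{2 e^{9}}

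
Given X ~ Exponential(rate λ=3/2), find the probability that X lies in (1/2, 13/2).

P(1/2 < X < 13/2) = ∫_{1/2}^{13/2} f(x) dx
where f(x) = \frac{3 e^{- \frac{3 x}{2}}}{2}
= - \frac{1 - e^{9}}{e^{\frac{39}{4}}}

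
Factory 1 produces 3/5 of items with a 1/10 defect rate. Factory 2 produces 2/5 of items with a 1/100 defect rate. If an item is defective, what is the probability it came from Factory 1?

Using Bayes' theorem:
P(F1) = 3/5, P(D|F1) = 1/10
P(F2) = 2/5, P(D|F2) = 1/100
P(D) = P(D|F1)P(F1) + P(D|F2)P(F2)
     = \frac{8}{125}
P(F1|D) = P(D|F1)P(F1) / P(D)
= \frac{15}{16}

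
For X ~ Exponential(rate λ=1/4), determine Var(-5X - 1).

For X ~ Exponential(rate λ=1/4):
Var(X) = 16
Var(-5X - 1) = (-5)² × Var(X) = 25 × 16 = 400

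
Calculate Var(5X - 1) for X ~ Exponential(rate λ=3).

For X ~ Exponential(rate λ=3):
Var(X) = \frac{1}{9}
Var(5X - 1) = (5)² × Var(X) = 25 × \frac{1}{9} = \frac{25}{9}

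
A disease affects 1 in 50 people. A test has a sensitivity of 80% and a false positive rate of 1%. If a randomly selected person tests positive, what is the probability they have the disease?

Let D = the rare event, + = positive/flagged.
P(D) = 1/50
P(+|D) = 80/100 = 4/5
P(+|D') = 1/100
P(+) = P(+|D)P(D) + P(+|D')P(D')
     = \frac{4}{5} × \frac{1}{50} + \frac{1}{100} × \frac{49}{50}
     = \frac{129}{5000}
P(D|+) = P(+|D)P(D)/P(+) = \frac{80}{129}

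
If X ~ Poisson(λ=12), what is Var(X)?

For X ~ Poisson(λ=12):
Var(X) = 12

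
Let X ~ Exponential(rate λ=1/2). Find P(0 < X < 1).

P(0 < X < 1) = ∫_{0}^{1} f(x) dx
where f(x) = \frac{e^{- \frac{x}{2}}}{2}
= 1 - e^{- \frac{1}{2}}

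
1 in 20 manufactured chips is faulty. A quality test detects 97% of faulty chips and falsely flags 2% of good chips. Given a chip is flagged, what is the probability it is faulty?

Let D = the rare event, + = positive/flagged.
P(D) = 1/20
P(+|D) = 97/100
P(+|D') = 2/100 = 1/50
P(+) = P(+|D)P(D) + P(+|D')P(D')
     = \frac{97}{100} × \frac{1}{20} + \frac{1}{50} × \frac{19}{20}
     = \frac{27}{400}
P(D|+) = P(+|D)P(D)/P(+) = \frac{97}{135}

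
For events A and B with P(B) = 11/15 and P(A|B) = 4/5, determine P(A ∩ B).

By definition, P(A|B) = P(A ∩ B) / P(B)
So P(A ∩ B) = P(A|B) × P(B)
= 4/5 × 11/15
= 44/75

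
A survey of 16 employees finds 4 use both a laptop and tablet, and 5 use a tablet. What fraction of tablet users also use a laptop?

P(A ∩ B) = 4/16 = 1/4
P(B) = 5/16
P(A|B) = P(A ∩ B) / P(B) = (1/4) / (5/16) = 4/5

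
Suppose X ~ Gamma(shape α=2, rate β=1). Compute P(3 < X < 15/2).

P(3 < X < 15/2) = ∫_{3}^{15/2} f(x) dx
where f(x) = x e^{- x}
= - \frac{17}{2 e^{\frac{15}{2}}} + \frac{4}{e^{3}}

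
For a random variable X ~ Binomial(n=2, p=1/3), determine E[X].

For X ~ Binomial(n=2, p=1/3), the expected value is:
E[X] = \frac{2}{3}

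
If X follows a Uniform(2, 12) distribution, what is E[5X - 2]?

For X ~ Uniform(2, 12):
E[X] = 7
E[5X - 2] = 5 × E[X] - 2 = 33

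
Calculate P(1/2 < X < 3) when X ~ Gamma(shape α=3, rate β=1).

P(1/2 < X < 3) = ∫_{1/2}^{3} f(x) dx
where f(x) = \frac{x^{2} e^{- x}}{2}
= - \frac{17}{2 e^{3}} + \frac{13}{8 e^{\frac{1}{2}}}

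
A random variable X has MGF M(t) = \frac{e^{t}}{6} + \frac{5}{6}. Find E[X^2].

To find E[X^2], compute M^(2)(0):
M^(1)(t) = \frac{e^{t}}{6}
M^(2)(t) = \frac{e^{t}}{6}
M^(2)(0) = \frac{1}{6}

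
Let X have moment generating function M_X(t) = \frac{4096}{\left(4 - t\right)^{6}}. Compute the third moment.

To find E[X^3], compute M^(3)(0):
M^(1)(t) = \frac{24576}{\left(4 - t\right)^{7}}
M^(2)(t) = \frac{172032}{\left(4 - t\right)^{8}}
M^(3)(t) = \frac{1376256}{\left(4 - t\right)^{9}}
M^(3)(0) = \frac{21}{4}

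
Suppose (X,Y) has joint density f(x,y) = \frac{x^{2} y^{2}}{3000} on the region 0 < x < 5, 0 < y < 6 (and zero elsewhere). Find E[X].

f_X(x) = ∫_0^6 \frac{x^{2} y^{2}}{3000} dy = \frac{3 x^{2}}{125}
E[X] = ∫_0^5 x × (\frac{3 x^{2}}{125}) dx = \frac{15}{4}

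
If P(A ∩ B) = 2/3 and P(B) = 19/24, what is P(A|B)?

P(A|B) = P(A ∩ B) / P(B)
= (2/3) / (19/24)
= 16/19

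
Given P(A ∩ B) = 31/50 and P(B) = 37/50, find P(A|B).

P(A|B) = P(A ∩ B) / P(B)
= (31/50) / (37/50)
= 31/37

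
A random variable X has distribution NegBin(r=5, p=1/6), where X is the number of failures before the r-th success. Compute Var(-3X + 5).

For X ~ NegBin(r=5, p=1/6), where X is the number of failures before the r-th success:
Var(X) = 150
Var(-3X + 5) = (-3)² × Var(X) = 9 × 150 = 1350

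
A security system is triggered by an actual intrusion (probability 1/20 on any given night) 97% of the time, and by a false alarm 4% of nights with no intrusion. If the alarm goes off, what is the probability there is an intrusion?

Let D = the rare event, + = positive/flagged.
P(D) = 1/20
P(+|D) = 97/100
P(+|D') = 4/100 = 1/25
P(+) = P(+|D)P(D) + P(+|D')P(D')
     = \frac{97}{100} × \frac{1}{20} + \frac{1}{25} × \frac{19}{20}
     = \frac{173}{2000}
P(D|+) = P(+|D)P(D)/P(+) = \frac{97}{173}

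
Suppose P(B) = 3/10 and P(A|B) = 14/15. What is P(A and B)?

By definition, P(A|B) = P(A ∩ B) / P(B)
So P(A ∩ B) = P(A|B) × P(B)
= 14/15 × 3/10
= 7/25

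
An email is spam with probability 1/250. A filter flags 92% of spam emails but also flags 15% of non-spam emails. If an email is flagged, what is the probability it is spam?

Let D = the rare event, + = positive/flagged.
P(D) = 1/250
P(+|D) = 92/100 = 23/25
P(+|D') = 15/100 = 3/20
P(+) = P(+|D)P(D) + P(+|D')P(D')
     = \frac{23}{25} × \frac{1}{250} + \frac{3}{20} × \frac{249}{250}
     = \frac{3827}{25000}
P(D|+) = P(+|D)P(D)/P(+) = \frac{92}{3827}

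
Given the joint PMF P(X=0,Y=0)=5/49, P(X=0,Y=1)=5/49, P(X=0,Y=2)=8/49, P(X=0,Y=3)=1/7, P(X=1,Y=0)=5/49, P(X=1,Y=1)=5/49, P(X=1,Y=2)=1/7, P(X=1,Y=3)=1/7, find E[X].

First find marginal of X:
P(X=0) = 25/49
P(X=1) = 24/49
E[X] = 0 × 25/49 + 1 × 24/49 = 24/49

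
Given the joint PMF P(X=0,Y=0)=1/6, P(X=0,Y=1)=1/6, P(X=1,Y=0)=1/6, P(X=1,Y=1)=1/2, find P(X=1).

P(X=1) = P(X=1,Y=0) + P(X=1,Y=1)
= 1/6 + 1/2
= 2/3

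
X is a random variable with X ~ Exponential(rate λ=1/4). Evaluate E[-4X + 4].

For X ~ Exponential(rate λ=1/4):
E[X] = 4
E[-4X + 4] = -4 × E[X] + 4 = -12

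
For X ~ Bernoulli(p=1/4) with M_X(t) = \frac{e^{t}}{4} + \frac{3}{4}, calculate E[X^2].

To find E[X^2], compute M^(2)(0):
M^(1)(t) = \frac{e^{t}}{4}
M^(2)(t) = \frac{e^{t}}{4}
M^(2)(0) = \frac{1}{4}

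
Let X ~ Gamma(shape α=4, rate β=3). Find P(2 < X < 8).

P(2 < X < 8) = ∫_{2}^{8} f(x) dx
where f(x) = \frac{27 x^{3} e^{- 3 x}}{2}
= \frac{-2617 + 61 e^{18}}{e^{24}}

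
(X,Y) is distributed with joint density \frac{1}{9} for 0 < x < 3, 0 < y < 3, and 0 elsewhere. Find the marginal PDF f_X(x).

f_X(x) = ∫_0^3 f(x,y) dy
= ∫_0^3 \frac{1}{9} dy
= \frac{1}{3} for 0 < x < 3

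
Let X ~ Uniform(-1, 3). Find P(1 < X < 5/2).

P(1 < X < 5/2) = ∫_{1}^{5/2} f(x) dx
where f(x) = \frac{1}{4}
= \frac{3}{8}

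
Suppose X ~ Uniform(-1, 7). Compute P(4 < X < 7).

P(4 < X < 7) = ∫_{4}^{7} f(x) dx
where f(x) = \frac{1}{8}
= \frac{3}{8}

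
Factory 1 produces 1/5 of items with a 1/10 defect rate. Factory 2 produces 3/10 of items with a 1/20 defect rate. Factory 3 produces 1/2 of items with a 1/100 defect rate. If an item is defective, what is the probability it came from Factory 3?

Using Bayes' theorem:
P(F1) = 1/5, P(D|F1) = 1/10
P(F2) = 3/10, P(D|F2) = 1/20
P(F3) = 1/2, P(D|F3) = 1/100
P(D) = P(D|F1)P(F1) + P(D|F2)P(F2) + P(D|F3)P(F3)
     = \frac{1}{25}
P(F3|D) = P(D|F3)P(F3) / P(D)
= \frac{1}{8}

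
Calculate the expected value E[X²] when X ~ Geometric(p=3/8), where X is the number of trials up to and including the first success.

Using the identity E[X²] = Var(X) + (E[X])²:
E[X] = \frac{8}{3}
Var(X) = \frac{40}{9}
E[X²] = \frac{40}{9} + (\frac{8}{3})²
= \frac{104}{9}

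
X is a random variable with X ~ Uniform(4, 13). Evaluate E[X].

For X ~ Uniform(4, 13), the expected value is:
E[X] = \frac{17}{2}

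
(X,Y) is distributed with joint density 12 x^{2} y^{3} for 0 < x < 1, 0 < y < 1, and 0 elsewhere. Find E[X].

E[X] = ∫_0^1 ∫_0^1 x × f(x,y) dy dx
= ∫_0^1 ∫_0^1 x × (12 x^{2} y^{3}) dy dx
= \frac{3}{4}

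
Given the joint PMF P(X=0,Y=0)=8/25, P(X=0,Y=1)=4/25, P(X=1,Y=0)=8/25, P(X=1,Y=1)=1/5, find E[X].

First find marginal of X:
P(X=0) = 12/25
P(X=1) = 13/25
E[X] = 0 × 12/25 + 1 × 13/25 = 13/25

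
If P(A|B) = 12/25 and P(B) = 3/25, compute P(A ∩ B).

By definition, P(A|B) = P(A ∩ B) / P(B)
So P(A ∩ B) = P(A|B) × P(B)
= 12/25 × 3/25
= 36/625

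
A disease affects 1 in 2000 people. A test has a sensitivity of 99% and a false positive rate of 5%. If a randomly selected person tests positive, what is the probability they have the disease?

Let D = the rare event, + = positive/flagged.
P(D) = 1/2000
P(+|D) = 99/100
P(+|D') = 5/100 = 1/20
P(+) = P(+|D)P(D) + P(+|D')P(D')
     = \frac{99}{100} × \frac{1}{2000} + \frac{1}{20} × \frac{1999}{2000}
     = \frac{5047}{100000}
P(D|+) = P(+|D)P(D)/P(+) = \frac{99}{10094}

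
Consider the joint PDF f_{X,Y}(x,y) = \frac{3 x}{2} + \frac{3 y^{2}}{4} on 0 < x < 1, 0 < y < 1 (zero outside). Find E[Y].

E[Y] = ∫_0^1 ∫_0^1 y × f(x,y) dx dy
= \frac{9}{16}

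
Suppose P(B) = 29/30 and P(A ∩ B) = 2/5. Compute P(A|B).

P(A|B) = P(A ∩ B) / P(B)
= (2/5) / (29/30)
= 12/29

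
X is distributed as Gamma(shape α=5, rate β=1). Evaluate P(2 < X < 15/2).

P(2 < X < 15/2) = ∫_{2}^{15/2} f(x) dx
where f(x) = \frac{x^{4} e^{- x}}{24}
= - \frac{30563}{128 e^{\frac{15}{2}}} + \frac{7}{e^{2}}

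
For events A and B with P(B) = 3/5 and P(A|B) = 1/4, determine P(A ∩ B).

By definition, P(A|B) = P(A ∩ B) / P(B)
So P(A ∩ B) = P(A|B) × P(B)
= 1/4 × 3/5
= 3/20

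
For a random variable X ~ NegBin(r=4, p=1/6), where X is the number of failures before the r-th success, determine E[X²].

Using the identity E[X²] = Var(X) + (E[X])²:
E[X] = 20
Var(X) = 120
E[X²] = 120 + (20)²
= 520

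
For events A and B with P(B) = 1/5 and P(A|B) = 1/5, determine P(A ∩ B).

By definition, P(A|B) = P(A ∩ B) / P(B)
So P(A ∩ B) = P(A|B) × P(B)
= 1/5 × 1/5
= 1/25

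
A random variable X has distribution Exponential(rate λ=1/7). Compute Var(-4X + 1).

For X ~ Exponential(rate λ=1/7):
Var(X) = 49
Var(-4X + 1) = (-4)² × Var(X) = 16 × 49 = 784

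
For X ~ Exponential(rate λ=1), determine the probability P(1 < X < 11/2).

P(1 < X < 11/2) = ∫_{1}^{11/2} f(x) dx
where f(x) = e^{- x}
= - \frac{1}{e^{\frac{11}{2}}} + e^{-1}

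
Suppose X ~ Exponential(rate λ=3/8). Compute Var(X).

For X ~ Exponential(rate λ=3/8):
Var(X) = \frac{64}{9}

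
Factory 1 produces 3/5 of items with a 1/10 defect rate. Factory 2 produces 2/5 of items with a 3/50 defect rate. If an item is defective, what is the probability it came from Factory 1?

Using Bayes' theorem:
P(F1) = 3/5, P(D|F1) = 1/10
P(F2) = 2/5, P(D|F2) = 3/50
P(D) = P(D|F1)P(F1) + P(D|F2)P(F2)
     = \frac{21}{250}
P(F1|D) = P(D|F1)P(F1) / P(D)
= \frac{5}{7}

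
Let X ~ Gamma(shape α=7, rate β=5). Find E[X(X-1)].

E[X(X-1)] = E[X² - X] = E[X²] - E[X]
E[X] = \frac{7}{5}
E[X²] = Var(X) + (E[X])² = \frac{7}{25} + (\frac{7}{5})² = \frac{56}{25}
E[X(X-1)] = \frac{56}{25} - \frac{7}{5} = \frac{21}{25}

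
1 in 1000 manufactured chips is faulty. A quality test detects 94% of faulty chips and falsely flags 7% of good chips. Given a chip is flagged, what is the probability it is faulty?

Let D = the rare event, + = positive/flagged.
P(D) = 1/1000
P(+|D) = 94/100 = 47/50
P(+|D') = 7/100
P(+) = P(+|D)P(D) + P(+|D')P(D')
     = \frac{47}{50} × \frac{1}{1000} + \frac{7}{100} × \frac{999}{1000}
     = \frac{7087}{100000}
P(D|+) = P(+|D)P(D)/P(+) = \frac{94}{7087}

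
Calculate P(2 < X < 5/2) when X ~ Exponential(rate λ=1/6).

P(2 < X < 5/2) = ∫_{2}^{5/2} f(x) dx
where f(x) = \frac{e^{- \frac{x}{6}}}{6}
= - \frac{1}{e^{\frac{5}{12}}} + e^{- \frac{1}{3}}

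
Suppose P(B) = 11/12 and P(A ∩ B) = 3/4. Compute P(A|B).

P(A|B) = P(A ∩ B) / P(B)
= (3/4) / (11/12)
= 9/11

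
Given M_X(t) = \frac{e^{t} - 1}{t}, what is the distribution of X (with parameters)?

The MGF M(t) = \frac{e^{t} - 1}{t} is the standard form for the Uniform distribution.
Comparing with the known MGF formula identifies: Uniform(0, 1)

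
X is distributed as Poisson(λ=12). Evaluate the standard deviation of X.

For X ~ Poisson(λ=12):
Var(X) = 12
SD(X) = √(Var(X)) = √(12) = 2 \sqrt{3}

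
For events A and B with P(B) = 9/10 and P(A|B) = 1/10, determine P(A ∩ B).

By definition, P(A|B) = P(A ∩ B) / P(B)
So P(A ∩ B) = P(A|B) × P(B)
= 1/10 × 9/10
= 9/100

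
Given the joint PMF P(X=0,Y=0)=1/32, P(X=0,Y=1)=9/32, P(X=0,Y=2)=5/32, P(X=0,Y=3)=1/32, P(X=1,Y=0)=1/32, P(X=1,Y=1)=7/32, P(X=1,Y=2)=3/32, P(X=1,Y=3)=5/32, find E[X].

First find marginal of X:
P(X=0) = 1/2
P(X=1) = 1/2
E[X] = 0 × 1/2 + 1 × 1/2 = 1/2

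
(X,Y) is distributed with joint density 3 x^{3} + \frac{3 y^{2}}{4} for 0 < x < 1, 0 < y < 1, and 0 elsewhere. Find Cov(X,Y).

E[XY] = ∫∫ xy × f(x,y) dx dy = \frac{63}{160}
E[X] = \frac{29}{40}
E[Y] = \frac{9}{16}
Cov(X,Y) = E[XY] - E[X]E[Y] = - \frac{9}{640}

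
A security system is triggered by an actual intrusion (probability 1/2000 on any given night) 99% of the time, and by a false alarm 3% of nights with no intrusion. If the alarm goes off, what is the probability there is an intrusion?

Let D = the rare event, + = positive/flagged.
P(D) = 1/2000
P(+|D) = 99/100
P(+|D') = 3/100
P(+) = P(+|D)P(D) + P(+|D')P(D')
     = \frac{99}{100} × \frac{1}{2000} + \frac{3}{100} × \frac{1999}{2000}
     = \frac{381}{12500}
P(D|+) = P(+|D)P(D)/P(+) = \frac{33}{2032}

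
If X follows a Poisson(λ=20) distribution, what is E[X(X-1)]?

E[X(X-1)] = E[X² - X] = E[X²] - E[X]
E[X] = 20
E[X²] = Var(X) + (E[X])² = 20 + (20)² = 420
E[X(X-1)] = 420 - 20 = 400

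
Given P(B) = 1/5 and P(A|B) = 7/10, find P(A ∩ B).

By definition, P(A|B) = P(A ∩ B) / P(B)
So P(A ∩ B) = P(A|B) × P(B)
= 7/10 × 1/5
= 7/50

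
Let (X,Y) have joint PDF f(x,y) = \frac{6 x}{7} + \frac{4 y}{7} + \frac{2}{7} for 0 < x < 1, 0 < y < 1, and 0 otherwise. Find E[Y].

E[Y] = ∫_0^1 ∫_0^1 y × f(x,y) dx dy
= \frac{23}{42}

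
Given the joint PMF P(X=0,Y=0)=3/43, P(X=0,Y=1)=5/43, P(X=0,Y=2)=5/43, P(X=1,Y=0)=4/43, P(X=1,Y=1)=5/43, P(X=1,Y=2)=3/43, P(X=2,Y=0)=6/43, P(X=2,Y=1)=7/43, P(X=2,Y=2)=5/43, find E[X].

First find marginal of X:
P(X=0) = 13/43
P(X=1) = 12/43
P(X=2) = 18/43
E[X] = 0 × 13/43 + 1 × 12/43 + 2 × 18/43 = 48/43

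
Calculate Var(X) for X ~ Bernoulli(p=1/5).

For X ~ Bernoulli(p=1/5):
Var(X) = \frac{4}{25}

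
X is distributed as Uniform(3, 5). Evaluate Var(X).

For X ~ Uniform(3, 5):
Var(X) = \frac{1}{3}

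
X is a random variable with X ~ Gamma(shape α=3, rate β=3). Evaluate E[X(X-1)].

E[X(X-1)] = E[X² - X] = E[X²] - E[X]
E[X] = 1
E[X²] = Var(X) + (E[X])² = \frac{1}{3} + (1)² = \frac{4}{3}
E[X(X-1)] = \frac{4}{3} - 1 = \frac{1}{3}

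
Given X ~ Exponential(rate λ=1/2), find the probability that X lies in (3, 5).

P(3 < X < 5) = ∫_{3}^{5} f(x) dx
where f(x) = \frac{e^{- \frac{x}{2}}}{2}
= - \frac{1 - e}{e^{\frac{5}{2}}}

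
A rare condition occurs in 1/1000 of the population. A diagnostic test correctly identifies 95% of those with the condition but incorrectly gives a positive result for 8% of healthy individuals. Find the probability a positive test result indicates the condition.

Let D = the rare event, + = positive/flagged.
P(D) = 1/1000
P(+|D) = 95/100 = 19/20
P(+|D') = 8/100 = 2/25
P(+) = P(+|D)P(D) + P(+|D')P(D')
     = \frac{19}{20} × \frac{1}{1000} + \frac{2}{25} × \frac{999}{1000}
     = \frac{8087}{100000}
P(D|+) = P(+|D)P(D)/P(+) = \frac{95}{8087}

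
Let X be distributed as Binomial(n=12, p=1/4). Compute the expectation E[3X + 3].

For X ~ Binomial(n=12, p=1/4):
E[X] = 3
E[3X + 3] = 3 × E[X] + 3 = 12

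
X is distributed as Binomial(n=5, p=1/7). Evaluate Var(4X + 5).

For X ~ Binomial(n=5, p=1/7):
Var(X) = \frac{30}{49}
Var(4X + 5) = (4)² × Var(X) = 16 × \frac{30}{49} = \frac{480}{49}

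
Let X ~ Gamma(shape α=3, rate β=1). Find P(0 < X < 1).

P(0 < X < 1) = ∫_{0}^{1} f(x) dx
where f(x) = \frac{x^{2} e^{- x}}{2}
= 1 - \frac{5}{2 e}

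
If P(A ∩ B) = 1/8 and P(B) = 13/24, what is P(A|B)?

P(A|B) = P(A ∩ B) / P(B)
= (1/8) / (13/24)
= 3/13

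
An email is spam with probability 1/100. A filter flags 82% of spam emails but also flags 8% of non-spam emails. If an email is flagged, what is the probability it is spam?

Let D = the rare event, + = positive/flagged.
P(D) = 1/100
P(+|D) = 82/100 = 41/50
P(+|D') = 8/100 = 2/25
P(+) = P(+|D)P(D) + P(+|D')P(D')
     = \frac{41}{50} × \frac{1}{100} + \frac{2}{25} × \frac{99}{100}
     = \frac{437}{5000}
P(D|+) = P(+|D)P(D)/P(+) = \frac{41}{437}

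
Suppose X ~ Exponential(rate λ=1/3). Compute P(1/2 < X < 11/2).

P(1/2 < X < 11/2) = ∫_{1/2}^{11/2} f(x) dx
where f(x) = \frac{e^{- \frac{x}{3}}}{3}
= - \frac{1 - e^{\frac{5}{3}}}{e^{\frac{11}{6}}}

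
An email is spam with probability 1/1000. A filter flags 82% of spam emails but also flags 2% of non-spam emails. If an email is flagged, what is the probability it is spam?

Let D = the rare event, + = positive/flagged.
P(D) = 1/1000
P(+|D) = 82/100 = 41/50
P(+|D') = 2/100 = 1/50
P(+) = P(+|D)P(D) + P(+|D')P(D')
     = \frac{41}{50} × \frac{1}{1000} + \frac{1}{50} × \frac{999}{1000}
     = \frac{13}{625}
P(D|+) = P(+|D)P(D)/P(+) = \frac{41}{1040}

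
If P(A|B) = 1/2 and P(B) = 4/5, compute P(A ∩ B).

By definition, P(A|B) = P(A ∩ B) / P(B)
So P(A ∩ B) = P(A|B) × P(B)
= 1/2 × 4/5
= 2/5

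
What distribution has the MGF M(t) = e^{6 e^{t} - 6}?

The MGF M(t) = e^{6 e^{t} - 6} is the standard form for the Poisson distribution.
Comparing with the known MGF formula identifies: Poisson(λ=6)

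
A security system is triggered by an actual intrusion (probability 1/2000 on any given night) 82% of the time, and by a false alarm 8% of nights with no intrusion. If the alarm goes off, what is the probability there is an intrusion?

Let D = the rare event, + = positive/flagged.
P(D) = 1/2000
P(+|D) = 82/100 = 41/50
P(+|D') = 8/100 = 2/25
P(+) = P(+|D)P(D) + P(+|D')P(D')
     = \frac{41}{50} × \frac{1}{2000} + \frac{2}{25} × \frac{1999}{2000}
     = \frac{8037}{100000}
P(D|+) = P(+|D)P(D)/P(+) = \frac{41}{8037}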